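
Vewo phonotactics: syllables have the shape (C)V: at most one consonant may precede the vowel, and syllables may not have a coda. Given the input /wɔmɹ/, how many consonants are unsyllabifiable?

Syllabifying with onset maximization leaves /m/, /ɹ/ stranded (no codas are permitted; onsets are limited to one consonant).

2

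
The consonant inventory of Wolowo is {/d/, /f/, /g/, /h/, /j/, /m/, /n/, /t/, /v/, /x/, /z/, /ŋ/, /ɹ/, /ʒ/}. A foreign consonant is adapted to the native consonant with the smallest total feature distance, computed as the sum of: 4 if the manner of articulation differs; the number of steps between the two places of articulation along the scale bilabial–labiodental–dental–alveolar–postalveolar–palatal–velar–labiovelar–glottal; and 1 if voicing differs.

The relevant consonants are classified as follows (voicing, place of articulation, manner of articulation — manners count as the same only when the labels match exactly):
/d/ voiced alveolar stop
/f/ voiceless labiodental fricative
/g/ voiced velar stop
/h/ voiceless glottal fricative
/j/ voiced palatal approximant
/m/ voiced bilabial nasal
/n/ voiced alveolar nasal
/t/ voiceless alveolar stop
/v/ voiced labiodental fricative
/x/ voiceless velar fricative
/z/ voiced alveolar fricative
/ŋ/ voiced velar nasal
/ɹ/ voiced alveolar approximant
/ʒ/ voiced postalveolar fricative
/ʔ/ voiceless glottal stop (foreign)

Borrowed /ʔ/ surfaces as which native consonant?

/g/ is closest: same manner (stop), place distance 2 (glottal→velar), voicing differs (+1); total 3. Next closest is /h/ at distance 4.

g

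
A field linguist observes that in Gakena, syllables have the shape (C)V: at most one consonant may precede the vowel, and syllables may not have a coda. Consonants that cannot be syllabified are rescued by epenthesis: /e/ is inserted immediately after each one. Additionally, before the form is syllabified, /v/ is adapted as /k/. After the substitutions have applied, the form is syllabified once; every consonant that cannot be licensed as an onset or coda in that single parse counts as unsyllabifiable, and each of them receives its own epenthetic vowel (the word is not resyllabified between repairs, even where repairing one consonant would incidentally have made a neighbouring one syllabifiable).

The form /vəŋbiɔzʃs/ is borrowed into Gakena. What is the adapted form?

kəŋebiɔzeʃese

Substitution: /v/ → /k/, giving /kəŋbiɔzʃs/.
Syllabifying with onset maximization leaves /ŋ/, /z/, /ʃ/, /s/ stranded (no codas are permitted; onsets are limited to one consonant).
Each unlicensed consonant becomes the onset of a new syllable: /ŋ/ → /ŋe/, /z/ → /ze/, /ʃ/ → /ʃe/, /s/ → /se/.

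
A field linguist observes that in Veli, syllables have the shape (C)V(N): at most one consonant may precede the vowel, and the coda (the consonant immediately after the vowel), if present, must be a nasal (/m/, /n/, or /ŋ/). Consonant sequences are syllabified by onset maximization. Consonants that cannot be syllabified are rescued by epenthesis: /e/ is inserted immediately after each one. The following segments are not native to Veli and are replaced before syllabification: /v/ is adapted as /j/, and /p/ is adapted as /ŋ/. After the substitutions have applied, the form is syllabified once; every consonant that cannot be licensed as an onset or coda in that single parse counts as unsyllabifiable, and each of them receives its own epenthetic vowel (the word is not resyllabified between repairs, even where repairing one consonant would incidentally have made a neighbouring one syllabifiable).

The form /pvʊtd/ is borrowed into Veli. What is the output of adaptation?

Substitution: /p/ → /ŋ/, /v/ → /j/, giving /ŋjʊtd/.
Under (C)V(N), the unsyllabifiable consonants are /ŋ/, /t/, /d/ (only a nasal (/m/, /n/, or /ŋ/) is licensed in coda position; onsets are limited to one consonant).
Inserting the epenthetic vowel yields /ŋ/ → /ŋe/, /t/ → /te/, /d/ → /de/.

ŋejʊtede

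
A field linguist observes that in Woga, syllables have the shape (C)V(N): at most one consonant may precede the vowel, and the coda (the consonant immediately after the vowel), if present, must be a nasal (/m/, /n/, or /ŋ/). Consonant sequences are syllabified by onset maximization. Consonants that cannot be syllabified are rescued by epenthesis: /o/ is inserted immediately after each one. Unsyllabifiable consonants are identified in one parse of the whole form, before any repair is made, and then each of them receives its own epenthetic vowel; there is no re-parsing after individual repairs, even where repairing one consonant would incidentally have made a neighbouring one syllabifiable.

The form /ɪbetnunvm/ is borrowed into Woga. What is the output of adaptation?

Syllabifying with onset maximization leaves /t/, /v/, /m/ stranded (only a nasal (/m/, /n/, or /ŋ/) is licensed in coda position; onsets are limited to one consonant).
Inserting the epenthetic vowel yields /t/ → /to/, /v/ → /vo/, /m/ → /mo/.

ɪbetonunvomo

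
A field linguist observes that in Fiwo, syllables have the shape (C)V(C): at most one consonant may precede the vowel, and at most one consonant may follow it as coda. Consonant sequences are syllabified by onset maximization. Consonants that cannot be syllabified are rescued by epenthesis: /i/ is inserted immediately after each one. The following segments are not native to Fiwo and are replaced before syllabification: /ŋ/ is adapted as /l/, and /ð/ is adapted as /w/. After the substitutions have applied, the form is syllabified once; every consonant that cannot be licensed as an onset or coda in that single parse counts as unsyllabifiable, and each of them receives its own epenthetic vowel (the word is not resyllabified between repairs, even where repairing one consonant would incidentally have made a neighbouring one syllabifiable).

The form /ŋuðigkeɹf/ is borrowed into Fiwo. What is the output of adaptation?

luwigkeɹfi

Substitution: /ŋ/ → /l/, /ð/ → /w/, giving /luwigkeɹf/.
The consonants /f/ cannot be parsed into a legal (C)V(C) syllable (at most one coda consonant is licensed; onsets are limited to one consonant).
Each unlicensed consonant becomes the onset of a new syllable: /f/ → /fi/.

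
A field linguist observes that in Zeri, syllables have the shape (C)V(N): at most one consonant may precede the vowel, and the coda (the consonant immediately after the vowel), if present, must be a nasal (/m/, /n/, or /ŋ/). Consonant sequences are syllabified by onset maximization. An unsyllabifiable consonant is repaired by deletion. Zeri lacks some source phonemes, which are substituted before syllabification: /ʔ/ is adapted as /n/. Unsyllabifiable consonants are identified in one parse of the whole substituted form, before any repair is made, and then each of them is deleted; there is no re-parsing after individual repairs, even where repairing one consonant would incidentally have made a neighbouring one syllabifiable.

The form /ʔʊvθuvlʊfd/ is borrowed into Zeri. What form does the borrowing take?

Substitution: /ʔ/ → /n/, giving /nʊvθuvlʊfd/.
Under (C)V(N), the unsyllabifiable consonants are /v/, /v/, /f/, /d/ (only a nasal (/m/, /n/, or /ŋ/) is licensed in coda position; onsets are limited to one consonant).
Deletion applies to /v/, /v/, /f/, /d/.

nʊθulʊ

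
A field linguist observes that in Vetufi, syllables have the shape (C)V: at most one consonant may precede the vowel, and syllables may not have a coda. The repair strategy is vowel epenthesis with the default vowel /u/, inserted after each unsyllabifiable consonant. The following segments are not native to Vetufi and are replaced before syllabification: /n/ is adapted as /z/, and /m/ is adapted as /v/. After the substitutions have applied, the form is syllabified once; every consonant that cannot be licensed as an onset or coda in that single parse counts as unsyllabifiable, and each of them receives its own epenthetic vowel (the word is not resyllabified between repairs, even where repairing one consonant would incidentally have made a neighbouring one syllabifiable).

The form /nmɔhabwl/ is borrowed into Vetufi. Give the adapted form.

zuvɔhabuwulu

Substitution: /n/ → /z/, /m/ → /v/, giving /zvɔhabwl/.
The consonants /z/, /b/, /w/, /l/ cannot be parsed into a legal (C)V syllable (no codas are permitted; onsets are limited to one consonant).
Inserting the epenthetic vowel yields /z/ → /zu/, /b/ → /bu/, /w/ → /wu/, /l/ → /lu/.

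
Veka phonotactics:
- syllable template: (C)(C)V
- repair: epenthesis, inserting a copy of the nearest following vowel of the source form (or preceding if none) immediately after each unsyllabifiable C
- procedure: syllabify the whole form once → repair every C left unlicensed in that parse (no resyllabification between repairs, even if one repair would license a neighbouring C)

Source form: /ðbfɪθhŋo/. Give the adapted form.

ðɪbfɪθohŋo

The consonants /ð/, /θ/ cannot be parsed into a legal (C)(C)V syllable (no codas are permitted; onsets may contain at most 2 consonants).
Each unlicensed consonant becomes the onset of a new syllable: /ð/ → /ðɪ/, /θ/ → /θo/.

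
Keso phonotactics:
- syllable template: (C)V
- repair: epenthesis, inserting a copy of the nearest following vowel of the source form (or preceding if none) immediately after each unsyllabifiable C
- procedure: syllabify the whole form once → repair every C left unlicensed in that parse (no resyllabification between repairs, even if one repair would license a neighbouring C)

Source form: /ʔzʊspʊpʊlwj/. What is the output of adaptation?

ʔʊzʊsʊpʊpʊlʊwʊjʊ

Under (C)V, the unsyllabifiable consonants are /ʔ/, /s/, /l/, /w/, /j/ (no codas are permitted; onsets are limited to one consonant).
Each unlicensed consonant becomes the onset of a new syllable: /ʔ/ → /ʔʊ/, /s/ → /sʊ/, /l/ → /lʊ/, /w/ → /wʊ/, /j/ → /jʊ/.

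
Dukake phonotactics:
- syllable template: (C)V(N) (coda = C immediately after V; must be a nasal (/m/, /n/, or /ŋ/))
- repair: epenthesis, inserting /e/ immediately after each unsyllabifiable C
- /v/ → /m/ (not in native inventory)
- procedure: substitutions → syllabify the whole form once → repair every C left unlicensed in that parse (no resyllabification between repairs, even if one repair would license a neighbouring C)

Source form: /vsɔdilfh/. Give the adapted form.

mesɔdilefehe

Substitution: /v/ → /m/, giving /msɔdilfh/.
Syllabifying with onset maximization leaves /m/, /l/, /f/, /h/ stranded (only a nasal (/m/, /n/, or /ŋ/) is licensed in coda position; onsets are limited to one consonant).
Epenthesis after each stranded consonant: /m/ → /me/, /l/ → /le/, /f/ → /fe/, /h/ → /he/.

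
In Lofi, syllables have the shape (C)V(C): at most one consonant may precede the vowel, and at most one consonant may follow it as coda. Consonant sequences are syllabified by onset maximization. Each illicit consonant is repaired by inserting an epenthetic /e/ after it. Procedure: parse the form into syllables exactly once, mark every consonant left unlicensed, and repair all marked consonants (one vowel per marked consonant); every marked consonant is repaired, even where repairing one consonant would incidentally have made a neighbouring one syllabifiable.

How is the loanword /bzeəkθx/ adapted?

bezeəkθexe

Syllabifying with onset maximization leaves /b/, /θ/, /x/ stranded (at most one coda consonant is licensed; onsets are limited to one consonant).
Epenthesis after each stranded consonant: /b/ → /be/, /θ/ → /θe/, /x/ → /xe/.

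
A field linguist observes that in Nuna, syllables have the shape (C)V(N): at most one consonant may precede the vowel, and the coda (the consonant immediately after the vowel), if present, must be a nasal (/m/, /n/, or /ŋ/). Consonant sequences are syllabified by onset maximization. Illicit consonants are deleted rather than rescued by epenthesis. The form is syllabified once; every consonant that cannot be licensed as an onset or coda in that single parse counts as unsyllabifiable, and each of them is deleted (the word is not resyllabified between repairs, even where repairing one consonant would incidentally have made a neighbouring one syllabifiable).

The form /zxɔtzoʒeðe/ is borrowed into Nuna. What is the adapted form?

Under (C)V(N), the unsyllabifiable consonants are /z/, /t/ (only a nasal (/m/, /n/, or /ŋ/) is licensed in coda position; onsets are limited to one consonant).
Deletion applies to /z/, /t/.

xɔzoʒeðe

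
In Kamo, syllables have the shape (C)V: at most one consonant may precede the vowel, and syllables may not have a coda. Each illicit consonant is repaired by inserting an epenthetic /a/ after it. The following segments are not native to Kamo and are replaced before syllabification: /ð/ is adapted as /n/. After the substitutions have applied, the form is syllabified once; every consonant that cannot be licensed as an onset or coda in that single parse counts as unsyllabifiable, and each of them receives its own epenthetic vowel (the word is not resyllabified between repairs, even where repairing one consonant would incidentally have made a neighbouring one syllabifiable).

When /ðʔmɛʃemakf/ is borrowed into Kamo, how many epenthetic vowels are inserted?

4

After substitution the input is /nʔmɛʃemakf/.
The unsyllabifiable consonants are /n/, /ʔ/, /k/, /f/; each receives one epenthetic vowel.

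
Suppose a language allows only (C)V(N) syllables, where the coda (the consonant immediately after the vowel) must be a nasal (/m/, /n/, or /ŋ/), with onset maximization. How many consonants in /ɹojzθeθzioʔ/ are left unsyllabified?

4

Syllabifying with onset maximization leaves /j/, /z/, /θ/, /ʔ/ stranded (only a nasal (/m/, /n/, or /ŋ/) is licensed in coda position; onsets are limited to one consonant).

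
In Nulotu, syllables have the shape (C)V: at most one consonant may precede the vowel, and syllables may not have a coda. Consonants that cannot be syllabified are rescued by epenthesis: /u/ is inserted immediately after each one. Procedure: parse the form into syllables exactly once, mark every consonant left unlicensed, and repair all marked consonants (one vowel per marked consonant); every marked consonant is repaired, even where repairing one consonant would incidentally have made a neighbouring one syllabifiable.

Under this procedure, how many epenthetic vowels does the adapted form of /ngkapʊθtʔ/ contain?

5

The unsyllabifiable consonants are /n/, /g/, /θ/, /t/, /ʔ/; each receives one epenthetic vowel.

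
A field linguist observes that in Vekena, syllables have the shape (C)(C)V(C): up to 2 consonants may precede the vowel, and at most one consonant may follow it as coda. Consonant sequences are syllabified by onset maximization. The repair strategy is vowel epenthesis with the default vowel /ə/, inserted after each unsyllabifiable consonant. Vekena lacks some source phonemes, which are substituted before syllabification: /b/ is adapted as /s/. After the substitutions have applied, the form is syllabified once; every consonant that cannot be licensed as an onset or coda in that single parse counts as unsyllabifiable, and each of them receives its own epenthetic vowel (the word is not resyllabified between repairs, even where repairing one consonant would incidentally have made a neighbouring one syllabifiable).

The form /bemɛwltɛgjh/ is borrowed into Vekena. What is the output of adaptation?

semɛwltɛgjəhə

Substitution: /b/ → /s/, giving /semɛwltɛgjh/.
Under (C)(C)V(C), the unsyllabifiable consonants are /j/, /h/ (at most one coda consonant is licensed; onsets may contain at most 2 consonants).
Inserting the epenthetic vowel yields /j/ → /jə/, /h/ → /hə/.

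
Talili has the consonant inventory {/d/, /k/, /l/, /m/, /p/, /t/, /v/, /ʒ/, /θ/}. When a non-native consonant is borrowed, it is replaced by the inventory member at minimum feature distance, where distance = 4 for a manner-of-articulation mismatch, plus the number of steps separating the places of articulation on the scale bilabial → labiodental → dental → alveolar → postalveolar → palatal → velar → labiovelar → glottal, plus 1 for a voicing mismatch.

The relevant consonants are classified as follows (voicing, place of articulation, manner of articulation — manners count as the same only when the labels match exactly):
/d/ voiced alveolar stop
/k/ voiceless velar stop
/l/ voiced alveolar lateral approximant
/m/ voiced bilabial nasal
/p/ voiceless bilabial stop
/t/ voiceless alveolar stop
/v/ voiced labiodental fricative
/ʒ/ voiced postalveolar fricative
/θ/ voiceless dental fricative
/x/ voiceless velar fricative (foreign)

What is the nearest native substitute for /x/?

/ʒ/ is closest: same manner (fricative), place distance 2 (velar→postalveolar), voicing differs (+1); total 3. Next closest is /k/ at distance 4.

ʒ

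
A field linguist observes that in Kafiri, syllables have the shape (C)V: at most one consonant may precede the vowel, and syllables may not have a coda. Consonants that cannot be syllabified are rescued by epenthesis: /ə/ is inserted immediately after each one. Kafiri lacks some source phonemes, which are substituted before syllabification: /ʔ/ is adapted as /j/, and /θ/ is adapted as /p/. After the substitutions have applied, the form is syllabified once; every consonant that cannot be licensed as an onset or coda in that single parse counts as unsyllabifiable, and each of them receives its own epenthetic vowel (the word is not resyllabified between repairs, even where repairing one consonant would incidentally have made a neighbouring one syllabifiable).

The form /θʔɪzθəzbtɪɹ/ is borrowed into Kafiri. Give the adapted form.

pəjɪzəpəzəbətɪɹə

Substitution: /θ/ → /p/, /ʔ/ → /j/, giving /pjɪzpəzbtɪɹ/.
Under (C)V, the unsyllabifiable consonants are /p/, /z/, /z/, /b/, /ɹ/ (no codas are permitted; onsets are limited to one consonant).
Each unlicensed consonant becomes the onset of a new syllable: /p/ → /pə/, /z/ → /zə/, /z/ → /zə/, /b/ → /bə/, /ɹ/ → /ɹə/.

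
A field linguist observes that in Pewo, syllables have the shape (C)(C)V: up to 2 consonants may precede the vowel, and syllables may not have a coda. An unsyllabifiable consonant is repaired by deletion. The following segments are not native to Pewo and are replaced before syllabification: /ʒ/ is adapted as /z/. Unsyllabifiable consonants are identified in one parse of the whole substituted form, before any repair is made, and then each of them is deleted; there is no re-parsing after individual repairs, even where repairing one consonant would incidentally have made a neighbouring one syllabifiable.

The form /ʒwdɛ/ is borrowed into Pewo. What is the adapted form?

wdɛ

Substitution: /ʒ/ → /z/, giving /zwdɛ/.
The consonants /z/ cannot be parsed into a legal (C)(C)V syllable (no codas are permitted; onsets may contain at most 2 consonants).
Deletion applies to /z/.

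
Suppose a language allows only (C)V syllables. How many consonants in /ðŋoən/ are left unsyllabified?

2

The consonants /ð/, /n/ cannot be parsed into a legal (C)V syllable (no codas are permitted; onsets are limited to one consonant).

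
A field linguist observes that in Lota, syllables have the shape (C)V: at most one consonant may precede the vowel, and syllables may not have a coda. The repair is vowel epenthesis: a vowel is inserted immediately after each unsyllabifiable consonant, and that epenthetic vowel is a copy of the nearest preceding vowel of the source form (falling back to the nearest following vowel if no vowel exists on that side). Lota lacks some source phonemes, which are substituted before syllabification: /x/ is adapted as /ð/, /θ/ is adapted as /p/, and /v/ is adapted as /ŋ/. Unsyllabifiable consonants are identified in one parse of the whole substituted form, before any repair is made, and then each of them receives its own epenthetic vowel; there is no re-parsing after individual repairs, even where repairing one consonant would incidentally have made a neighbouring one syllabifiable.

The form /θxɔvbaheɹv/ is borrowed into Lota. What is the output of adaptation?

pɔðɔŋɔbaheɹeŋe

Substitution: /θ/ → /p/, /x/ → /ð/, /v/ → /ŋ/, giving /pðɔŋbaheɹŋ/.
Syllabifying with onset maximization leaves /p/, /ŋ/, /ɹ/, /ŋ/ stranded (no codas are permitted; onsets are limited to one consonant).
Epenthesis after each stranded consonant: /p/ → /pɔ/, /ŋ/ → /ŋɔ/, /ɹ/ → /ɹe/, /ŋ/ → /ŋe/.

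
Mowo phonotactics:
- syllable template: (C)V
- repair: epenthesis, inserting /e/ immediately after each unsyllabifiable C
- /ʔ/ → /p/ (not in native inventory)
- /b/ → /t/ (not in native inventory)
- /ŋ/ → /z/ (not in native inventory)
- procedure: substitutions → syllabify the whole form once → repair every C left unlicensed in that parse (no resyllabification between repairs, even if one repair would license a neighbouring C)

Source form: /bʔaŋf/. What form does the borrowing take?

tepazefe

Substitution: /b/ → /t/, /ʔ/ → /p/, /ŋ/ → /z/, giving /tpazf/.
Syllabifying with onset maximization leaves /t/, /z/, /f/ stranded (no codas are permitted; onsets are limited to one consonant).
Inserting the epenthetic vowel yields /t/ → /te/, /z/ → /ze/, /f/ → /fe/.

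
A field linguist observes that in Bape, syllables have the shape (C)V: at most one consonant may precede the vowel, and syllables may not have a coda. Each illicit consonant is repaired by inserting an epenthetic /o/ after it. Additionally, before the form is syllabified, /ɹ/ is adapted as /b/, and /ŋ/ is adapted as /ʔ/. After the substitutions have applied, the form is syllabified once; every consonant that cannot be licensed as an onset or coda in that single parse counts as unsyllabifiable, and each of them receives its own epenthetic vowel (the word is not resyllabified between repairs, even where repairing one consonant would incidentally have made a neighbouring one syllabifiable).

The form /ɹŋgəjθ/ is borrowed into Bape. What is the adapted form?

boʔogəjoθo

Substitution: /ɹ/ → /b/, /ŋ/ → /ʔ/, giving /bʔgəjθ/.
Under (C)V, the unsyllabifiable consonants are /b/, /ʔ/, /j/, /θ/ (no codas are permitted; onsets are limited to one consonant).
Inserting the epenthetic vowel yields /b/ → /bo/, /ʔ/ → /ʔo/, /j/ → /jo/, /θ/ → /θo/.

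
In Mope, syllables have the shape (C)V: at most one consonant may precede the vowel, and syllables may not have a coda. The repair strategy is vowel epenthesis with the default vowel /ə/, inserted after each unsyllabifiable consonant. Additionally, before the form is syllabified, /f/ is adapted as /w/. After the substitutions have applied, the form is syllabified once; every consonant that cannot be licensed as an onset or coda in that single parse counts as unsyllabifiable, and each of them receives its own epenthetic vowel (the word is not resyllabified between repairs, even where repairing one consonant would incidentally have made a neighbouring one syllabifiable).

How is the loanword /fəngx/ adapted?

wənəgəxə

Substitution: /f/ → /w/, giving /wəngx/.
Under (C)V, the unsyllabifiable consonants are /n/, /g/, /x/ (no codas are permitted; onsets are limited to one consonant).
Inserting the epenthetic vowel yields /n/ → /nə/, /g/ → /gə/, /x/ → /xə/.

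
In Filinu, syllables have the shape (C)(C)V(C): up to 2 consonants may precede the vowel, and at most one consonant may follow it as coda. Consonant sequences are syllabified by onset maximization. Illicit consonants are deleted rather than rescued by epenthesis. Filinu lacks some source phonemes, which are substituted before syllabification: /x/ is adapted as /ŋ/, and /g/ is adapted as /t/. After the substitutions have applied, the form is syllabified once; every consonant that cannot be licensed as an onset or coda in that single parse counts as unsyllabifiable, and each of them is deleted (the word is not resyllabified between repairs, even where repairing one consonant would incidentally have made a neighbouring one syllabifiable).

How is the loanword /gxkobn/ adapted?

ŋkob

Substitution: /g/ → /t/, /x/ → /ŋ/, giving /tŋkobn/.
Syllabifying with onset maximization leaves /t/, /n/ stranded (at most one coda consonant is licensed; onsets may contain at most 2 consonants).
Deleting the stranded consonants removes /t/, /n/.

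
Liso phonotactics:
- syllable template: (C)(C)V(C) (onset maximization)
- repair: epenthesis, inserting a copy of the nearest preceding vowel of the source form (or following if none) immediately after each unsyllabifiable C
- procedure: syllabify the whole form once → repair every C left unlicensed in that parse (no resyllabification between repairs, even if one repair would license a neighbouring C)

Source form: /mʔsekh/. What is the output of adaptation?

Under (C)(C)V(C), the unsyllabifiable consonants are /m/, /h/ (at most one coda consonant is licensed; onsets may contain at most 2 consonants).
Each unlicensed consonant becomes the onset of a new syllable: /m/ → /me/, /h/ → /he/.

meʔsekhe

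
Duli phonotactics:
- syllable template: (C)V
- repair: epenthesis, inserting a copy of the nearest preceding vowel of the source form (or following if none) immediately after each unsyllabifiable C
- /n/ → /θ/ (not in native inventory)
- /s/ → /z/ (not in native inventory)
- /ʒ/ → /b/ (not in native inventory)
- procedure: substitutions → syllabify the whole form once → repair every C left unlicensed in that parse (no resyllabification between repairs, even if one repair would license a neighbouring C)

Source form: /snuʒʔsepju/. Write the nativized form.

zuθubuʔuzepeju

Substitution: /s/ → /z/, /n/ → /θ/, /ʒ/ → /b/, giving /zθubʔzepju/.
The consonants /z/, /b/, /ʔ/, /p/ cannot be parsed into a legal (C)V syllable (no codas are permitted; onsets are limited to one consonant).
Each unlicensed consonant becomes the onset of a new syllable: /z/ → /zu/, /b/ → /bu/, /ʔ/ → /ʔu/, /p/ → /pe/.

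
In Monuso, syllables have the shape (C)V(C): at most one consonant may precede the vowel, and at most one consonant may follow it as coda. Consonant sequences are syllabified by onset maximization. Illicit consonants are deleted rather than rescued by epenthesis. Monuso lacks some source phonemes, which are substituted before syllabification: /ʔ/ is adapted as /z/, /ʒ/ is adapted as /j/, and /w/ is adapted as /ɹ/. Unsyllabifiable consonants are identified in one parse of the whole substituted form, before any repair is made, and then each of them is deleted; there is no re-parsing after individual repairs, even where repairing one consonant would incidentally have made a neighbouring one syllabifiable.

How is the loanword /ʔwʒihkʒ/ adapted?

jih

Substitution: /ʔ/ → /z/, /w/ → /ɹ/, /ʒ/ → /j/, giving /zɹjihkj/.
The consonants /z/, /ɹ/, /k/, /j/ cannot be parsed into a legal (C)V(C) syllable (at most one coda consonant is licensed; onsets are limited to one consonant).
Each unlicensed consonant is deleted: /z/, /ɹ/, /k/, /j/.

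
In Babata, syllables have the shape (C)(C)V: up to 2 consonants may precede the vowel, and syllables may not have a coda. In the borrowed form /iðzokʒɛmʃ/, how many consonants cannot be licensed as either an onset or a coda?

2

Under (C)(C)V, the unsyllabifiable consonants are /m/, /ʃ/ (no codas are permitted; onsets may contain at most 2 consonants).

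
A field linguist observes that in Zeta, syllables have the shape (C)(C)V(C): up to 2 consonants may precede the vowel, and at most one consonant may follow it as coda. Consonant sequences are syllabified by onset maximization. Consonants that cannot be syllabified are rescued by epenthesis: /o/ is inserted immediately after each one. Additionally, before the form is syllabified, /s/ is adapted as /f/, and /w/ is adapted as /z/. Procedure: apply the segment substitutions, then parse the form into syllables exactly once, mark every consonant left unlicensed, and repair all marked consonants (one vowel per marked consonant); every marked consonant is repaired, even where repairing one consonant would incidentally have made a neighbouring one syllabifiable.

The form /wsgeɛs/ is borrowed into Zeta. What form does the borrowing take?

Substitution: /w/ → /z/, /s/ → /f/, giving /zfgeɛf/.
The consonants /z/ cannot be parsed into a legal (C)(C)V(C) syllable (at most one coda consonant is licensed; onsets may contain at most 2 consonants).
Inserting the epenthetic vowel yields /z/ → /zo/.

zofgeɛf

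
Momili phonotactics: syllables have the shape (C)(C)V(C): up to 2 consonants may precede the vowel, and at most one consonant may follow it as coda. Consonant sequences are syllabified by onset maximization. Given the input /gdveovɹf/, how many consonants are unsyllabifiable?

3

Syllabifying with onset maximization leaves /g/, /ɹ/, /f/ stranded (at most one coda consonant is licensed; onsets may contain at most 2 consonants).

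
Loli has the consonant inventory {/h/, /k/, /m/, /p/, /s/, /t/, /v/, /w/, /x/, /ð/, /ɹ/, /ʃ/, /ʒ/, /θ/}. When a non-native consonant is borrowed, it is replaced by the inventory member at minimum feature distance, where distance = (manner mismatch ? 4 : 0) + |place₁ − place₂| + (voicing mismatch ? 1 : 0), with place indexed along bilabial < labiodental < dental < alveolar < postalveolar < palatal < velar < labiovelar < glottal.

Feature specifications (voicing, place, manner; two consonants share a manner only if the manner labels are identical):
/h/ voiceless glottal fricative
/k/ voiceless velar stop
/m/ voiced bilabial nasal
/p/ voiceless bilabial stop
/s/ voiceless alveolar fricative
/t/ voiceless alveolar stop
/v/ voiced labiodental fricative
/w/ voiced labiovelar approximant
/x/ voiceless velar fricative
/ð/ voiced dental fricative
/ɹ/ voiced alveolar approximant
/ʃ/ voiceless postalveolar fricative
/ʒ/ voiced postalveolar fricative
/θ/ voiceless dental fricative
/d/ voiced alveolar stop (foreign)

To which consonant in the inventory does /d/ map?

/t/ is closest: same manner (stop), place distance 0 (alveolar→alveolar), voicing differs (+1); total 1. Next closest is /k/ at distance 4.

t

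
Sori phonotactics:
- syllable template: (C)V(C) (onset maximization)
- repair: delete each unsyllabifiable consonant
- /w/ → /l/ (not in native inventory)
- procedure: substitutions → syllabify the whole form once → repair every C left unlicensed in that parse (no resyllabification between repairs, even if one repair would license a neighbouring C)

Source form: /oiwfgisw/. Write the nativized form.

Substitution: /w/ → /l/, giving /oilfgisl/.
Syllabifying with onset maximization leaves /f/, /l/ stranded (at most one coda consonant is licensed; onsets are limited to one consonant).
Deleting the stranded consonants removes /f/, /l/.

oilgis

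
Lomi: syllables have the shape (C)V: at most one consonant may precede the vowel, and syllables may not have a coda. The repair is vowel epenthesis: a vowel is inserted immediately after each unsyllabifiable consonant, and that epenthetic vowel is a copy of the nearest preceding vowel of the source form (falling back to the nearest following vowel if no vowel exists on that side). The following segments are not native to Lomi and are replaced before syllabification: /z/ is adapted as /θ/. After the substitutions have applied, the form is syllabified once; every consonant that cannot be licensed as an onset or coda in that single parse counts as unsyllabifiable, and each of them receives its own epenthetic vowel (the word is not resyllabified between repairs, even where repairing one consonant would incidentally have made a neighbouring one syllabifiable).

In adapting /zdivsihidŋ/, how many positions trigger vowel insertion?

4

After substitution the input is /θdivsihidŋ/.
The unsyllabifiable consonants are /θ/, /v/, /d/, /ŋ/; each receives one epenthetic vowel.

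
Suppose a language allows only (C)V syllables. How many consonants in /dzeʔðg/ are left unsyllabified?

Syllabifying with onset maximization leaves /d/, /ʔ/, /ð/, /g/ stranded (no codas are permitted; onsets are limited to one consonant).

4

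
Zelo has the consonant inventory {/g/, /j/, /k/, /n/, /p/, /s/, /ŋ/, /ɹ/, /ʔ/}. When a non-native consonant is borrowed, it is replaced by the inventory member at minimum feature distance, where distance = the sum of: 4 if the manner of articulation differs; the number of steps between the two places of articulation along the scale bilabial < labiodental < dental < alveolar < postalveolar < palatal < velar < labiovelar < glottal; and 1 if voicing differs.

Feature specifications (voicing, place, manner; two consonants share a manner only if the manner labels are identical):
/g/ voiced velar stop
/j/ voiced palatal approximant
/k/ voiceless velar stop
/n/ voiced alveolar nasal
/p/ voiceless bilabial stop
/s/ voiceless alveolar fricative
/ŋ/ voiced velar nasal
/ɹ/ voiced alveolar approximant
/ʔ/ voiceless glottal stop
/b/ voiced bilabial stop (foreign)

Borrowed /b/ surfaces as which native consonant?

p

/p/ is closest: same manner (stop), place distance 0 (bilabial→bilabial), voicing differs (+1); total 1. Next closest is /g/ at distance 6.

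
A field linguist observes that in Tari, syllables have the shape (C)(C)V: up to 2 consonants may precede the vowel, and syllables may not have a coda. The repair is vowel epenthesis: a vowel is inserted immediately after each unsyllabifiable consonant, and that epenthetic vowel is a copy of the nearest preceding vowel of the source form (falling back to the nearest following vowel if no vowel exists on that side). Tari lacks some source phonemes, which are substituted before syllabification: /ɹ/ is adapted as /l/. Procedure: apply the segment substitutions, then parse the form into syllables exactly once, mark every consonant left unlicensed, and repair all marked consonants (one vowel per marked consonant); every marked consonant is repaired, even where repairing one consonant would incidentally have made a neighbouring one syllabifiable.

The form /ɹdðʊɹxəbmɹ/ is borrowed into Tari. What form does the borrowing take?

lʊdðʊlxəbəmələ

Substitution: /ɹ/ → /l/, giving /ldðʊlxəbml/.
The consonants /l/, /b/, /m/, /l/ cannot be parsed into a legal (C)(C)V syllable (no codas are permitted; onsets may contain at most 2 consonants).
Inserting the epenthetic vowel yields /l/ → /lʊ/, /b/ → /bə/, /m/ → /mə/, /l/ → /lə/.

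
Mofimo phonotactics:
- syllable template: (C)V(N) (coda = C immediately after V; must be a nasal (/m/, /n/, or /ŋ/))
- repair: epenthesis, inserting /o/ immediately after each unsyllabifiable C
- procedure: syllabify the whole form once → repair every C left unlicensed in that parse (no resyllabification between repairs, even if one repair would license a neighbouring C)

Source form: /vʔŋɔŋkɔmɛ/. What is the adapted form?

voʔoŋɔŋkɔmɛ

Under (C)V(N), the unsyllabifiable consonants are /v/, /ʔ/ (only a nasal (/m/, /n/, or /ŋ/) is licensed in coda position; onsets are limited to one consonant).
Each unlicensed consonant becomes the onset of a new syllable: /v/ → /vo/, /ʔ/ → /ʔo/.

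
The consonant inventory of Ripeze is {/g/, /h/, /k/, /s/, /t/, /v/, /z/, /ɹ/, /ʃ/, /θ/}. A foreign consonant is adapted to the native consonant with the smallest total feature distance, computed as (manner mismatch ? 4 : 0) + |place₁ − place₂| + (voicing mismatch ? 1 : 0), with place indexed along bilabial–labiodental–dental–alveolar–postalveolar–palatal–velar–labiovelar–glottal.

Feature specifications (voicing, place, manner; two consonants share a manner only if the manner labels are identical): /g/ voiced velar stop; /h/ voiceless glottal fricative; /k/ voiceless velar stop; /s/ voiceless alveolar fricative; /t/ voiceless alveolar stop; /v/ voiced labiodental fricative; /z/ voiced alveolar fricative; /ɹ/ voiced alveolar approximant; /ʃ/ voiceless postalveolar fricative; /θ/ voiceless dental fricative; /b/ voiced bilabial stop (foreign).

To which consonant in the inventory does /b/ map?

t

/t/ is closest: same manner (stop), place distance 3 (bilabial→alveolar), voicing differs (+1); total 4. Next closest is /v/ at distance 5.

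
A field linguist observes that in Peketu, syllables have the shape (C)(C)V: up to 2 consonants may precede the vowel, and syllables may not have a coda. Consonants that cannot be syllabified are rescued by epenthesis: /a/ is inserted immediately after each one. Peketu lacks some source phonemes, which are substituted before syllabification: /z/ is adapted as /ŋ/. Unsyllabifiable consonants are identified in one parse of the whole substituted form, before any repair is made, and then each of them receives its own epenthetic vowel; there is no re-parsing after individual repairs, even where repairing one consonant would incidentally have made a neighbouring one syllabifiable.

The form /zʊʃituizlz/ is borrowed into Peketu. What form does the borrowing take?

Substitution: /z/ → /ŋ/, giving /ŋʊʃituiŋlŋ/.
Syllabifying with onset maximization leaves /ŋ/, /l/, /ŋ/ stranded (no codas are permitted; onsets may contain at most 2 consonants).
Epenthesis after each stranded consonant: /ŋ/ → /ŋa/, /l/ → /la/, /ŋ/ → /ŋa/.

ŋʊʃituiŋalaŋa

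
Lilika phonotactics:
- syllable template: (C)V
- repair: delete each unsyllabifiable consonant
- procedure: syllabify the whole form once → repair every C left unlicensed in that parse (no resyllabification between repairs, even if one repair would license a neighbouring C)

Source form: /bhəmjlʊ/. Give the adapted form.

Syllabifying with onset maximization leaves /b/, /m/, /j/ stranded (no codas are permitted; onsets are limited to one consonant).
Each unlicensed consonant is deleted: /b/, /m/, /j/.

həlʊ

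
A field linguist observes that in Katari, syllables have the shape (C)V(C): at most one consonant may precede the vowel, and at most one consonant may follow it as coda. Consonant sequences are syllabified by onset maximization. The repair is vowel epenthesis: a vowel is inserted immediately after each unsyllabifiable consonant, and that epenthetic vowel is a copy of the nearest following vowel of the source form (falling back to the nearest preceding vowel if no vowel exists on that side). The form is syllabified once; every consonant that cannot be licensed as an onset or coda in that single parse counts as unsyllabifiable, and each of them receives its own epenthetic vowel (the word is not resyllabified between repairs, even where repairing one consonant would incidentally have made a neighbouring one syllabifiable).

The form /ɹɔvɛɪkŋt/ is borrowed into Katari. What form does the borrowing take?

Syllabifying with onset maximization leaves /ŋ/, /t/ stranded (at most one coda consonant is licensed; onsets are limited to one consonant).
Inserting the epenthetic vowel yields /ŋ/ → /ŋɪ/, /t/ → /tɪ/.

ɹɔvɛɪkŋɪtɪ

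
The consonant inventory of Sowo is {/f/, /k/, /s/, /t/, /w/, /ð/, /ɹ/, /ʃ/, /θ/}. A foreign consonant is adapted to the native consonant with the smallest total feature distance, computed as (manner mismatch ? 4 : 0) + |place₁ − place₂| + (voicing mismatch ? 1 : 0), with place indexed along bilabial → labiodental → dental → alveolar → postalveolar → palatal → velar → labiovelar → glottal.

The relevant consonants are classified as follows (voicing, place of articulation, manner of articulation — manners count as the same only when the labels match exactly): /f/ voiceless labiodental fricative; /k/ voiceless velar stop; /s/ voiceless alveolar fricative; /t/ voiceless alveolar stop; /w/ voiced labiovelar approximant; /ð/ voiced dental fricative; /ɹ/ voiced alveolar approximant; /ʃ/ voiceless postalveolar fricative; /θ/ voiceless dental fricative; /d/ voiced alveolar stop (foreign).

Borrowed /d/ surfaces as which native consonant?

/t/ is closest: same manner (stop), place distance 0 (alveolar→alveolar), voicing differs (+1); total 1. Next closest is /k/ at distance 4.

t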